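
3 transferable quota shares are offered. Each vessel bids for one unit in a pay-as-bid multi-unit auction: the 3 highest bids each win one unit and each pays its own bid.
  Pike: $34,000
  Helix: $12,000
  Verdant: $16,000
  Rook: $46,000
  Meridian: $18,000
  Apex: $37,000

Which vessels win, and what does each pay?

Rook $46,000, Apex $37,000, Pike $34,000

Ordering the bids: 46,000 (Rook), 37,000 (Apex), 34,000 (Pike), 18,000 (Meridian), 16,000 (Verdant), …
The 3 highest are Rook, Apex, Pike.
Each winner pays its own bid: Rook $46,000, Apex $37,000, Pike $34,000.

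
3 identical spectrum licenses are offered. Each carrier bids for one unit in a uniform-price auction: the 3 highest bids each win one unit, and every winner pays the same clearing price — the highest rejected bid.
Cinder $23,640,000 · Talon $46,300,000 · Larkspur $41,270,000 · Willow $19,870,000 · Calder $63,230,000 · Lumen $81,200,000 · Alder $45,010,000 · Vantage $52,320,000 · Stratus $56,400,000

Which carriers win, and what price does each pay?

Lumen, Calder, Stratus; each pays $52,320,000

Bids ranked high→low: 81,200,000 (Lumen), 63,230,000 (Calder), 56,400,000 (Stratus), 52,320,000 (Vantage), 46,300,000 (Talon), …
Top 3: Lumen, Calder, Stratus.
First losing bid is Vantage's $52,320,000, which sets the uniform price.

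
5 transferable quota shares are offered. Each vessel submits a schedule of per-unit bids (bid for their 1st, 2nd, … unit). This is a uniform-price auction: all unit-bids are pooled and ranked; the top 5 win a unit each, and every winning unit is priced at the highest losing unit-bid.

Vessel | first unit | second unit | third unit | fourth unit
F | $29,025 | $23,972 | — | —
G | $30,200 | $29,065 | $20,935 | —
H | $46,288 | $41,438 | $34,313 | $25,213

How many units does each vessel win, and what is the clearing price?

G 2, H 3; clearing price $29,025

All unit-bids, highest first — top 5: 46,288 (H-1), 41,438 (H-2), 34,313 (H-3), 30,200 (G-1), 29,065 (G-2)
The (k+1)-th unit-bid is $29,025.
Allocation: G 2, H 3.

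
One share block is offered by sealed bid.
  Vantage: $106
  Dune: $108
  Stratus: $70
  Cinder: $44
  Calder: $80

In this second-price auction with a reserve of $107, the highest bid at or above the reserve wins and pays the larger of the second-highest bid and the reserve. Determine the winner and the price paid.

Dune pays $107

Sorting bids: 108 (Dune) > 106 (Vantage) > 80 (Calder) > 70 (Stratus) > 44 (Cinder)
Dune has the top bid at or above the reserve ($108).
Second-highest bid $106 is below the reserve $107, so the reserve binds → payment $107.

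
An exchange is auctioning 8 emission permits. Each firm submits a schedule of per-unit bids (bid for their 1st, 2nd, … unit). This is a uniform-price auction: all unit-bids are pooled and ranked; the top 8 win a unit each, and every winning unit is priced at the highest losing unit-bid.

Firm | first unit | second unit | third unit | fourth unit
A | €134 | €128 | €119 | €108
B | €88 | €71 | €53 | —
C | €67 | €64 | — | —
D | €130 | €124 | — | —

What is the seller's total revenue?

All unit-bids, highest first — top 8: 134 (A-1), 130 (D-1), 128 (A-2), 124 (D-2), 119 (A-3), 108 (A-4), 88 (B-1), 71 (B-2)
First bid not allocated: €67.
Allocation: A 4, B 2, D 2. Every unit priced at €67.
Revenue = 8 × 67 = €536.

Total revenue: €536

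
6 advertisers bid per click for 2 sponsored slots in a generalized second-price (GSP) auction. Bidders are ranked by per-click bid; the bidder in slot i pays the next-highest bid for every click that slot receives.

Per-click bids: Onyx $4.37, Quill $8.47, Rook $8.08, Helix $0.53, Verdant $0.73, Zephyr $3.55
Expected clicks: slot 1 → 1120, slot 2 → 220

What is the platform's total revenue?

Total revenue: $10011.00

Per-click bids in order: $8.47 (Quill) > $8.08 (Rook) > $4.37 (Onyx) > …
Slot 1: Quill pays $8.08 × 1120 = $9049.60
Slot 2: Rook pays $4.37 × 220 = $961.40
Total = $10011.00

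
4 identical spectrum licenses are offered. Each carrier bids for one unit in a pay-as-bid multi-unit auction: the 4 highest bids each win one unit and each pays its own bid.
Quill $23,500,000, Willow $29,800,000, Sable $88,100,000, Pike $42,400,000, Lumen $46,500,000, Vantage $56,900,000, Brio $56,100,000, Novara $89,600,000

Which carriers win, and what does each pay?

Novara $89,600,000, Sable $88,100,000, Vantage $56,900,000, Brio $56,100,000

Sorting: 89,600,000 (Novara), 88,100,000 (Sable), 56,900,000 (Vantage), 56,100,000 (Brio), 46,500,000 (Lumen), 42,400,000 (Pike), …
Winners (4 units): Novara, Sable, Vantage, Brio.
Each winner pays its own bid: Novara $89,600,000, Sable $88,100,000, Vantage $56,900,000, Brio $56,100,000.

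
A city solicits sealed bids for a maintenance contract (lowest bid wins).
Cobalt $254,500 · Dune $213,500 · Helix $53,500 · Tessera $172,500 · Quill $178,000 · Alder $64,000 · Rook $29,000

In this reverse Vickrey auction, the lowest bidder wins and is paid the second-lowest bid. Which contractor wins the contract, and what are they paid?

Rook is paid $53,500

Bids in order: 29,000 (Rook) < 53,500 (Helix) < 64,000 (Alder) < 172,500 (Tessera) < 178,000 (Quill) < 213,500 (Dune) < …
Rook is lowest; is paid the second-lowest bid, $53,500.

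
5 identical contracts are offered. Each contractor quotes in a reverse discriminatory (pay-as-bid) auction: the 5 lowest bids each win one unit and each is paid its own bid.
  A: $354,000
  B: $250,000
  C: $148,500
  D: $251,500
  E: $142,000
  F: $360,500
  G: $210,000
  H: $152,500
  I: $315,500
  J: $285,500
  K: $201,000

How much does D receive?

Bids ranked low→high: 142,000 (E), 148,500 (C), 152,500 (H), 201,000 (K), 210,000 (G), 250,000 (B), 251,500 (D), …
Winners (5 units): E, C, H, K, G.
D does not win → $0.

D is paid $0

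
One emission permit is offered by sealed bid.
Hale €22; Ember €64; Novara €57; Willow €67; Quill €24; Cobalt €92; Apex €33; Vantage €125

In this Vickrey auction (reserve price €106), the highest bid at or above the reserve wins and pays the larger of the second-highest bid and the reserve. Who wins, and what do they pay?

Vantage pays €106

Vickrey auction (reserve price €106): the highest bid at or above the reserve wins and pays the larger of the second-highest bid and the reserve.
Sorting bids: 125 (Vantage) > 92 (Cobalt) > 67 (Willow) > 64 (Ember) > 57 (Novara) > 33 (Apex) > …
Vantage has the top bid at or above the reserve (€125).
Second-highest bid €92 is below the reserve €106, so the reserve binds → payment €106.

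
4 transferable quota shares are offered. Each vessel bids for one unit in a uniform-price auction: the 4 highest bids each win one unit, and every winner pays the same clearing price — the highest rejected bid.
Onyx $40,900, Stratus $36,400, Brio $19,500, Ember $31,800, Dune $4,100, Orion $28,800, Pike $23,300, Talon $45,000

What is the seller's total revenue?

Sorting: 45,000 (Talon), 40,900 (Onyx), 36,400 (Stratus), 31,800 (Ember), 28,800 (Orion), 23,300 (Pike), …
Top 4: Talon, Onyx, Stratus, Ember.
Clearing price = highest rejected bid = $28,800.
Total revenue = 4 × $28,800 = $115,200.

Total revenue: $115,200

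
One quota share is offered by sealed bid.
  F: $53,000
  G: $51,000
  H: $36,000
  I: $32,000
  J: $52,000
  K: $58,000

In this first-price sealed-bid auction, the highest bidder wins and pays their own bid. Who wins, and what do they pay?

K pays $58,000

Sorting bids: 58,000 (K) > 53,000 (F) > 52,000 (J) > 51,000 (G) > 36,000 (H) > 32,000 (I)
K is highest → pays own bid, $58,000.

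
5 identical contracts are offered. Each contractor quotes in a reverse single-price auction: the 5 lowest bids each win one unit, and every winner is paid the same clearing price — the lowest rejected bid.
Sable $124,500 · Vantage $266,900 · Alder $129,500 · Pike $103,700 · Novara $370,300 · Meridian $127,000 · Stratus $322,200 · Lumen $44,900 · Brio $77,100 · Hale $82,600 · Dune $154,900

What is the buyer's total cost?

Total cost: $635,000

Ordering the bids: 44,900 (Lumen), 77,100 (Brio), 82,600 (Hale), 103,700 (Pike), 124,500 (Sable), 127,000 (Meridian), 129,500 (Alder), …
The 5 lowest are Lumen, Brio, Hale, Pike, Sable.
Lowest unsuccessful bid: $127,000 → clearing price.
Total cost = 5 × $127,000 = $635,000.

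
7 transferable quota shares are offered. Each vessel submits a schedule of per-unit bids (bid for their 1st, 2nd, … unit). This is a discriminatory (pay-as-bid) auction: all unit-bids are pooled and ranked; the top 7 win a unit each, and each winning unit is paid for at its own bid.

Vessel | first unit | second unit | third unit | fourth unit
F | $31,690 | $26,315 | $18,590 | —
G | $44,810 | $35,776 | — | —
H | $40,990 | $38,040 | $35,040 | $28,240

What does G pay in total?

G pays $80,586

Pooled unit-bids ranked (top 7): 44,810 (G-1), 40,990 (H-1), 38,040 (H-2), 35,776 (G-2), 35,040 (H-3), 31,690 (F-1), 28,240 (H-4)
Next rejected bid: $26,315 (not a price — pay-as-bid).
G's winning unit-bids: 44,810 + 35,776 = $80,586.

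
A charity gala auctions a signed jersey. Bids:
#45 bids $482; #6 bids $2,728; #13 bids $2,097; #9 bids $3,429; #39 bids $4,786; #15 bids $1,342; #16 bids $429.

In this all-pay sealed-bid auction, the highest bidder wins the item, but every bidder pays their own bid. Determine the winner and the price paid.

#39 pays $4,786

Bids in order: 4,786 (#39) > 3,429 (#9) > 2,728 (#6) > 2,097 (#13) > 1,342 (#15) > 482 (#45) > …
#39 wins with the top bid; all bids are sunk regardless.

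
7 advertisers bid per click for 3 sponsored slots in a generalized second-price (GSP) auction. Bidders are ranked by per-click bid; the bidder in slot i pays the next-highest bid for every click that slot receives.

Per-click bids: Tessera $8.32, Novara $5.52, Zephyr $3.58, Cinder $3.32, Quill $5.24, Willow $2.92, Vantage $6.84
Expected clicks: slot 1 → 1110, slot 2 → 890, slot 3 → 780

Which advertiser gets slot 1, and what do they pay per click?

Tessera; $6.84 per click

Ranked by bid: $8.32 (Tessera) > $6.84 (Vantage) > $5.52 (Novara) > $5.24 (Quill) > …
Slot 1 goes to the first-ranked bidder, Tessera, who pays the next bid down: $6.84/click.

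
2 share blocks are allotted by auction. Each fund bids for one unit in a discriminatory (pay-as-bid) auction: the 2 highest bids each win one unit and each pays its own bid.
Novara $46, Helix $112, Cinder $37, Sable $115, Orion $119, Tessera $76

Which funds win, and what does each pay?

Bids ranked high→low: 119 (Orion), 115 (Sable), 112 (Helix), 76 (Tessera), …
The 2 highest are Orion, Sable.
Each winner pays its own bid: Orion $119, Sable $115.

Orion $119, Sable $115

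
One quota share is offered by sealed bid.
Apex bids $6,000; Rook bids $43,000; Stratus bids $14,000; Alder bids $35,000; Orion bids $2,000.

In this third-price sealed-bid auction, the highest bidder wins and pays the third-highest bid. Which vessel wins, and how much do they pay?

Bids in order: 43,000 (Rook) > 35,000 (Alder) > 14,000 (Stratus) > 6,000 (Apex) > 2,000 (Orion)
Rook is highest; pays the third-highest bid, $14,000.

Rook pays $14,000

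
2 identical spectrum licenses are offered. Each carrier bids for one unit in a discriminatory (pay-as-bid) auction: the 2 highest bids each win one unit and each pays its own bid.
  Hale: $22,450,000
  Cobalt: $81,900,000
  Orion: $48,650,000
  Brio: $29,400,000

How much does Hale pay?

Ordering the bids: 81,900,000 (Cobalt), 48,650,000 (Orion), 29,400,000 (Brio), 22,450,000 (Hale)
The 2 highest are Cobalt, Orion.
Hale does not win → $0.

Hale pays $0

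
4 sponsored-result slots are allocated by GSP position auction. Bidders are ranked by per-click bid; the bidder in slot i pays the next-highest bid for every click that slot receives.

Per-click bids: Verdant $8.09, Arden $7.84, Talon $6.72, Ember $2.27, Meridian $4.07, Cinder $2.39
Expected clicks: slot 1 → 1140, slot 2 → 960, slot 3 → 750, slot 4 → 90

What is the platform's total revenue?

Total revenue: $18656.40

Ranked by bid: $8.09 (Verdant) > $7.84 (Arden) > $6.72 (Talon) > $4.07 (Meridian) > $2.39 (Cinder) > …
Slot 1: Verdant pays $7.84 × 1140 = $8937.60
Slot 2: Arden pays $6.72 × 960 = $6451.20
Slot 3: Talon pays $4.07 × 750 = $3052.50
Slot 4: Meridian pays $2.39 × 90 = $215.10
Total = $18656.40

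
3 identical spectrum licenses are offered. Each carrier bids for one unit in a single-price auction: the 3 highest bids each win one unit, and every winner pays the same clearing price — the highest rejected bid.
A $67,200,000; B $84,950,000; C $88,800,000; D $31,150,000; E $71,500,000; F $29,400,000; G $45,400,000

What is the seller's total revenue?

Ordering the bids: 88,800,000 (C), 84,950,000 (B), 71,500,000 (E), 67,200,000 (A), 45,400,000 (G), …
The 3 highest are C, B, E.
First losing bid is A's $67,200,000, which sets the uniform price.
Total revenue = 3 × $67,200,000 = $201,600,000.

Total revenue: $201,600,000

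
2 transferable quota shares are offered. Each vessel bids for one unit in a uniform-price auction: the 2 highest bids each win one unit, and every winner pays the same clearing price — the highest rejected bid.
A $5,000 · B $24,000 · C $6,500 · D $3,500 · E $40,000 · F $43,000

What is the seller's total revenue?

Ordering the bids: 43,000 (F), 40,000 (E), 24,000 (B), 6,500 (C), …
Winners (2 units): F, E.
Highest unsuccessful bid: $24,000 → clearing price.
Total revenue = 2 × $24,000 = $48,000.

Total revenue: $48,000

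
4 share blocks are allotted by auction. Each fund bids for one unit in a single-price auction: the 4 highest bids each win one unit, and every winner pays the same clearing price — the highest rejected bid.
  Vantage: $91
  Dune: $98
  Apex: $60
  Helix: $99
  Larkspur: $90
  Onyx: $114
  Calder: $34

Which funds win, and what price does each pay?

Sorting: 114 (Onyx), 99 (Helix), 98 (Dune), 91 (Vantage), 90 (Larkspur), 60 (Apex), …
Winners (4 units): Onyx, Helix, Dune, Vantage.
Clearing price = highest rejected bid = $90.

Onyx, Helix, Dune, Vantage; each pays $90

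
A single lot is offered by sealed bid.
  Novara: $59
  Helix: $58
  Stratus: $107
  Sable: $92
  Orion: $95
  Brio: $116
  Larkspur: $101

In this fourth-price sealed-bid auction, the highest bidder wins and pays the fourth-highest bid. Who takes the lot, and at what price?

Rule: the highest bidder wins and pays the fourth-highest bid.
Bids in order: 116 (Brio) > 107 (Stratus) > 101 (Larkspur) > 95 (Orion) > 92 (Sable) > 59 (Novara) > …
Brio wins; payment is bid #4 in the ranking = $95.

Brio pays $95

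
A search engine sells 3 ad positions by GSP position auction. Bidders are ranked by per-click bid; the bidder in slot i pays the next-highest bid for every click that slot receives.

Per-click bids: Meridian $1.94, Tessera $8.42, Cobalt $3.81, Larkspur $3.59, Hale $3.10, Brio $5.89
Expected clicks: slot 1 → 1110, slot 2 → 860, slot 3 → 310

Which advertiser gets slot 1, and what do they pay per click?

Ranked by bid: $8.42 (Tessera) > $5.89 (Brio) > $3.81 (Cobalt) > $3.59 (Larkspur) > …
Slot 1 goes to the first-ranked bidder, Tessera, who pays the next bid down: $5.89/click.

Tessera; $5.89 per click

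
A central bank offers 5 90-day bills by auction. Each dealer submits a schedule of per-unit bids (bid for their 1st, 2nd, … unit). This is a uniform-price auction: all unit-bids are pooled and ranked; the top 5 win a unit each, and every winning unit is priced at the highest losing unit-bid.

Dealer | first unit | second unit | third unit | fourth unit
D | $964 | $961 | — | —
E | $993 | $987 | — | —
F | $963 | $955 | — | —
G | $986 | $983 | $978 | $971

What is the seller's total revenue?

Total revenue: $4,855

Pooled unit-bids ranked (top 5): 993 (E-1), 987 (E-2), 986 (G-1), 983 (G-2), 978 (G-3)
The (k+1)-th unit-bid is $971.
Allocation: E 2, G 3. Every unit priced at $971.
Revenue = 5 × 971 = $4,855.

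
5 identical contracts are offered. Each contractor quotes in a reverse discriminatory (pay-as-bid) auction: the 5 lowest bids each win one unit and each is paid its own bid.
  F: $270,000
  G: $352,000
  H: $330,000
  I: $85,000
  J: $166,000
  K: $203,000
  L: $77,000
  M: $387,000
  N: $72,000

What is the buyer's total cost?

Total cost: $603,000

Bids ranked low→high: 72,000 (N), 77,000 (L), 85,000 (I), 166,000 (J), 203,000 (K), 270,000 (F), 330,000 (H), …
Lowest 5: N, L, I, J, K.
Total cost = 72,000 + 77,000 + 85,000 + 166,000 + 203,000 = $603,000.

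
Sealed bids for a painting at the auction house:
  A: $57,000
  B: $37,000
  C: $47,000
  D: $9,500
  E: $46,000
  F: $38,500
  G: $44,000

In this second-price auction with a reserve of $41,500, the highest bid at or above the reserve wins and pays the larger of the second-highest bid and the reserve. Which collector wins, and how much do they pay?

A pays $47,000

Sorting bids: 57,000 (A) > 47,000 (C) > 46,000 (E) > 44,000 (G) > 38,500 (F) > 37,000 (B) > …
A has the top bid at or above the reserve ($57,000).
Second-highest bid $47,000 exceeds the reserve $41,500 → payment $47,000.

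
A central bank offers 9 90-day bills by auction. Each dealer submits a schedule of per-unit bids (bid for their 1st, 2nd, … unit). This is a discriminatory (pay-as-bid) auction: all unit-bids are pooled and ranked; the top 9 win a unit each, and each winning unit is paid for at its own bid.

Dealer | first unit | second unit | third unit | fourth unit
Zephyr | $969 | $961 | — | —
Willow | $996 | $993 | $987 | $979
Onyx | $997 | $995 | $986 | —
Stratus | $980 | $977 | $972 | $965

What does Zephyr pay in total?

Zephyr pays $0

All unit-bids, highest first — top 9: 997 (Onyx-1), 996 (Willow-1), 995 (Onyx-2), 993 (Willow-2), 987 (Willow-3), 986 (Onyx-3), 980 (Stratus-1), 979 (Willow-4), 977 (Stratus-2)
Next rejected bid: $972 (not a price — pay-as-bid).
Zephyr wins no units.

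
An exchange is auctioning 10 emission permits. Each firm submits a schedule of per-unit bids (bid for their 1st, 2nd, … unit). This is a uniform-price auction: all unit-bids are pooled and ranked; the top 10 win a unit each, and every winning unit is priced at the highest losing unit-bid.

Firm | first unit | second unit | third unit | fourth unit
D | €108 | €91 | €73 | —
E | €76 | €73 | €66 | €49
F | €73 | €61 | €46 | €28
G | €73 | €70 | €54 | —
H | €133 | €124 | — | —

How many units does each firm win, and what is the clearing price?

D 3, E 2, F 1, G 2, H 2; clearing price €66

Merging the schedules and taking the best 10: 133 (H-1), 124 (H-2), 108 (D-1), 91 (D-2), 76 (E-1), 73 (D-3), 73 (E-2), 73 (F-1), 73 (G-1), 70 (G-2)
The (k+1)-th unit-bid is €66.
Allocation: D 3, E 2, F 1, G 2, H 2.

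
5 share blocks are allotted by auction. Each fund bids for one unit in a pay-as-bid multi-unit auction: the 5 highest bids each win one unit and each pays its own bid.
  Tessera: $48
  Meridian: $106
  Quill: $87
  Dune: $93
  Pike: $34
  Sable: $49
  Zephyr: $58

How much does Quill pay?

Sorting: 106 (Meridian), 93 (Dune), 87 (Quill), 58 (Zephyr), 49 (Sable), 48 (Tessera), 34 (Pike)
The 5 highest are Meridian, Dune, Quill, Zephyr, Sable.
Quill wins → own bid $87.

Quill pays $87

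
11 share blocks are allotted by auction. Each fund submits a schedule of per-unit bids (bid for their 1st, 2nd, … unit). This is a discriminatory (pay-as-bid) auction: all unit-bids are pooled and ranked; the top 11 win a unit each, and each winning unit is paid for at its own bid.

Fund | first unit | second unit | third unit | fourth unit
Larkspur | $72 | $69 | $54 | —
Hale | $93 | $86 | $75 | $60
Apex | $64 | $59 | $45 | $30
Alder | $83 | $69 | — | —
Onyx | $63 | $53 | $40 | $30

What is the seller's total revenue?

Total revenue: $793

Pooled unit-bids ranked (top 11): 93 (Hale-1), 86 (Hale-2), 83 (Alder-1), 75 (Hale-3), 72 (Larkspur-1), 69 (Larkspur-2), 69 (Alder-2), 64 (Apex-1), 63 (Onyx-1), 60 (Hale-4), 59 (Apex-2)
Next rejected bid: $54 (not a price — pay-as-bid).
Each winning unit pays its own bid.
Revenue = 93 + 86 + 83 + 75 + 72 + 69 + 69 + 64 + 63 + 60 + 59 = $793.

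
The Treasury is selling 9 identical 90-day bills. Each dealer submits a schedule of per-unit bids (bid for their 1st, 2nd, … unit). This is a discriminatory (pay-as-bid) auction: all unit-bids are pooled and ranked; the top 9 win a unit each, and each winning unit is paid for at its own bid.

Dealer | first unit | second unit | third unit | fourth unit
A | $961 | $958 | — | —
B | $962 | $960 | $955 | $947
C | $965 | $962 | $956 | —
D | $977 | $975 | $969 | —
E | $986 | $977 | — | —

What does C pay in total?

C pays $1,927

Pooled unit-bids ranked (top 9): 986 (E-1), 977 (D-1), 977 (E-2), 975 (D-2), 969 (D-3), 965 (C-1), 962 (B-1), 962 (C-2), 961 (A-1)
Next rejected bid: $960 (not a price — pay-as-bid).
C's winning unit-bids: 965 + 962 = $1,927.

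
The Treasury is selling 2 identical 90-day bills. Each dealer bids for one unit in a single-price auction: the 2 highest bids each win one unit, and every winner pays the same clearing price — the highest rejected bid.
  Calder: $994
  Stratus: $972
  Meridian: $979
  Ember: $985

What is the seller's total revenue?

Ordering the bids: 994 (Calder), 985 (Ember), 979 (Meridian), 972 (Stratus)
The 2 highest are Calder, Ember.
Highest unsuccessful bid: $979 → clearing price.
Total revenue = 2 × $979 = $1,958.

Total revenue: $1,958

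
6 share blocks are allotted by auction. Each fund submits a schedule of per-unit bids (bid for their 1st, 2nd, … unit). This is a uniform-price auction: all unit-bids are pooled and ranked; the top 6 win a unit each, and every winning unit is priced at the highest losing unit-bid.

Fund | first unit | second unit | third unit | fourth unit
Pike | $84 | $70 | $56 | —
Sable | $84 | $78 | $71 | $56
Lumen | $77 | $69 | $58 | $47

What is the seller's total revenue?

All unit-bids, highest first — top 6: 84 (Pike-1), 84 (Sable-1), 78 (Sable-2), 77 (Lumen-1), 71 (Sable-3), 70 (Pike-2)
First bid not allocated: $69.
Allocation: Lumen 1, Pike 2, Sable 3. Every unit priced at $69.
Revenue = 6 × 69 = $414.

Total revenue: $414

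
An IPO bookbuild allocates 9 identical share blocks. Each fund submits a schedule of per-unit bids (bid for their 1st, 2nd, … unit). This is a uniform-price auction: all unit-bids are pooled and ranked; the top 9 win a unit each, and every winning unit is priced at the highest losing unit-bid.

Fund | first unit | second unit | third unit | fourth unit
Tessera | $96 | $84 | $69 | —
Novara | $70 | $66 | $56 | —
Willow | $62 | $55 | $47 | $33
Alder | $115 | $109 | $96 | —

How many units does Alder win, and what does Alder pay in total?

Alder: 3 units, pays $168

Merging the schedules and taking the best 9: 115 (Alder-1), 109 (Alder-2), 96 (Tessera-1), 96 (Alder-3), 84 (Tessera-2), 70 (Novara-1), 69 (Tessera-3), 66 (Novara-2), 62 (Willow-1)
First bid not allocated: $56.
Alder wins 3 unit(s) at $56 each.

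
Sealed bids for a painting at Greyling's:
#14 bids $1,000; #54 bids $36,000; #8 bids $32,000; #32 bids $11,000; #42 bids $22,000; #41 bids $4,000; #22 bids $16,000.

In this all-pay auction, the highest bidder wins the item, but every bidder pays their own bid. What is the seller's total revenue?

Bids in order: 36,000 (#54) > 32,000 (#8) > 22,000 (#42) > 16,000 (#22) > 11,000 (#32) > 4,000 (#41) > …
Every bidder forfeits their bid regardless of winning.
Revenue = 1,000 + 36,000 + 32,000 + 11,000 + 22,000 + 4,000 + 16,000 = $122,000.

Total revenue: $122,000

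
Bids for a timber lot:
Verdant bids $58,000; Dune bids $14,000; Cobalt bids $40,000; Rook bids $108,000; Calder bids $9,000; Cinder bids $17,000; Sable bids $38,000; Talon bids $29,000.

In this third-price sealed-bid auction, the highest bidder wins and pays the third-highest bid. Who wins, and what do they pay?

Rule: the highest bidder wins and pays the third-highest bid.
Bids ranked: 108,000 (Rook) > 58,000 (Verdant) > 40,000 (Cobalt) > 38,000 (Sable) > 29,000 (Talon) > 17,000 (Cinder) > …
Rook wins; payment is bid #3 in the ranking = $40,000.

Rook pays $40,000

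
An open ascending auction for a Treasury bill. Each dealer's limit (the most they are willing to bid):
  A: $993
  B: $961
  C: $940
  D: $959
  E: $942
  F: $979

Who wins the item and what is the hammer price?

Limits in order: 993 (A) > 979 (F) > 961 (B) > 959 (D) > 942 (E) > 940 (C)
F is the last rival to drop out, at $979; A remains and wins at that price.

A wins at $979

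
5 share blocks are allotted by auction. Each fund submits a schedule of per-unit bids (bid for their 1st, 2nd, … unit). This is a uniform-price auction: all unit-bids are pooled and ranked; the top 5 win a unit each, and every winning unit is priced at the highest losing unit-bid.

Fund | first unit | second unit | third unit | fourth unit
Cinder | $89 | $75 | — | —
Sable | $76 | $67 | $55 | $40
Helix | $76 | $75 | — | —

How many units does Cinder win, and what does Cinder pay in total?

All unit-bids, highest first — top 5: 89 (Cinder-1), 76 (Sable-1), 76 (Helix-1), 75 (Cinder-2), 75 (Helix-2)
The (k+1)-th unit-bid is $67.
Cinder wins 2 unit(s) at $67 each.

Cinder: 2 units, pays $134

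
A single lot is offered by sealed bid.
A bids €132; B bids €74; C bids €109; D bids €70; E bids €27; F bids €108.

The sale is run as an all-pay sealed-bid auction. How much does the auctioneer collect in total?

Total revenue: €520

Bids ranked: 132 (A) > 109 (C) > 108 (F) > 74 (B) > 70 (D) > 27 (E)
Every bidder forfeits their bid regardless of winning.
Revenue = 132 + 74 + 109 + 70 + 27 + 108 = €520.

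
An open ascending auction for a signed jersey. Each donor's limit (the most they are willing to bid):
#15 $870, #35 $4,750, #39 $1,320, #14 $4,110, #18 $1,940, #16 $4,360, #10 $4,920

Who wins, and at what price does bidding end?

#10 wins at $4,750

Limits in order: 4,920 (#10) > 4,750 (#35) > 4,360 (#16) > 4,110 (#14) > 1,940 (#18) > 1,320 (#39) > …
Once the price passes $4,750, only #10 is left; the hammer falls at #35's limit of $4,750.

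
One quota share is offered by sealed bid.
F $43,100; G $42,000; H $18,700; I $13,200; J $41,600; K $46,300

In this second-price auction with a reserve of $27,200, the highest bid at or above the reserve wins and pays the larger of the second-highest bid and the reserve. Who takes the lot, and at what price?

K pays $43,100

Second-price auction with a reserve of $27,200: the highest bid at or above the reserve wins and pays the larger of the second-highest bid and the reserve.
Bids in order: 46,300 (K) > 43,100 (F) > 42,000 (G) > 41,600 (J) > 18,700 (H) > 13,200 (I)
Highest eligible bid: K at $46,300.
Second-highest bid $43,100 exceeds the reserve $27,200 → payment $43,100.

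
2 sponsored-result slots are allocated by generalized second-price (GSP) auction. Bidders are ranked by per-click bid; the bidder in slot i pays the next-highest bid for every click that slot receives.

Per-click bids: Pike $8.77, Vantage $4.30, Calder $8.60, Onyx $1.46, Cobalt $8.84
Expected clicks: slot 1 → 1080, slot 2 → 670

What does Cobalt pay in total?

Per-click bids in order: $8.84 (Cobalt) > $8.77 (Pike) > $8.60 (Calder) > …
Cobalt holds slot 1 → pays next bid $8.77 × 1080 clicks = $9471.60.

Cobalt pays $9471.60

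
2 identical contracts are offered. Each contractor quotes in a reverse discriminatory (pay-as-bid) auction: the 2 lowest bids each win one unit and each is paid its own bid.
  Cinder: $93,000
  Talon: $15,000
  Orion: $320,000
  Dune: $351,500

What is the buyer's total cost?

Bids ranked low→high: 15,000 (Talon), 93,000 (Cinder), 320,000 (Orion), 351,500 (Dune)
Winners (2 units): Talon, Cinder.
Total cost = 15,000 + 93,000 = $108,000.

Total cost: $108,000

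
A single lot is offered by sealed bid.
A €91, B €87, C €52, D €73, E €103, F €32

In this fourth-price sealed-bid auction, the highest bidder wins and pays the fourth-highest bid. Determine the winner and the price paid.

Bids in order: 103 (E) > 91 (A) > 87 (B) > 73 (D) > 52 (C) > 32 (F)
E is highest; pays the fourth-highest bid, €73.

E pays €73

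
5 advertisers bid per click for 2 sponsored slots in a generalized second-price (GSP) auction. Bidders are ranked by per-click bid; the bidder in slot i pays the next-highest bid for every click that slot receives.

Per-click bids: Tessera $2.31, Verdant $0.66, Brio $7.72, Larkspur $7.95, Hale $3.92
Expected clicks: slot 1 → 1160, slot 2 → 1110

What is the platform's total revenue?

Total revenue: $13306.40

Per-click bids in order: $7.95 (Larkspur) > $7.72 (Brio) > $3.92 (Hale) > …
Slot 1: Larkspur pays $7.72 × 1160 = $8955.20
Slot 2: Brio pays $3.92 × 1110 = $4351.20
Total = $13306.40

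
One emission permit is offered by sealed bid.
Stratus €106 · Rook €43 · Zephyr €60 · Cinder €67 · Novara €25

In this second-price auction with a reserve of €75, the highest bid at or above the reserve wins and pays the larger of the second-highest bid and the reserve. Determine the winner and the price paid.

Stratus pays €75

Bids in order: 106 (Stratus) > 67 (Cinder) > 60 (Zephyr) > 43 (Rook) > 25 (Novara)
Stratus has the top bid at or above the reserve (€106).
Second-highest bid €67 is below the reserve €75, so the reserve binds → payment €75.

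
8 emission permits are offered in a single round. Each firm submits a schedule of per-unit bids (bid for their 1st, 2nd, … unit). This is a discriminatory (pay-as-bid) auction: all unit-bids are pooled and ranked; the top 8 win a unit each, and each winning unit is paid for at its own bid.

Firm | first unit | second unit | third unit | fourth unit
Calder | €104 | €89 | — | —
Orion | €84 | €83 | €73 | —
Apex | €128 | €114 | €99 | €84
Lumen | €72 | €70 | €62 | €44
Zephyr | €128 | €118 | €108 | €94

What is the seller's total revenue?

Merging the schedules and taking the best 8: 128 (Apex-1), 128 (Zephyr-1), 118 (Zephyr-2), 114 (Apex-2), 108 (Zephyr-3), 104 (Calder-1), 99 (Apex-3), 94 (Zephyr-4)
Next rejected bid: €89 (not a price — pay-as-bid).
Each winning unit pays its own bid.
Revenue = 128 + 128 + 118 + 114 + 108 + 104 + 99 + 94 = €893.

Total revenue: €893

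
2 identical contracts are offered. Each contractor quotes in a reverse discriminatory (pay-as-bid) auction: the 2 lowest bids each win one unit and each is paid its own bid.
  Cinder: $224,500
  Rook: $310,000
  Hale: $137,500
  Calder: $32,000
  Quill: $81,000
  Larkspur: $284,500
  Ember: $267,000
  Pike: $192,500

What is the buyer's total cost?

Total cost: $113,000

Bids ranked low→high: 32,000 (Calder), 81,000 (Quill), 137,500 (Hale), 192,500 (Pike), …
Winners (2 units): Calder, Quill.
Total cost = 32,000 + 81,000 = $113,000.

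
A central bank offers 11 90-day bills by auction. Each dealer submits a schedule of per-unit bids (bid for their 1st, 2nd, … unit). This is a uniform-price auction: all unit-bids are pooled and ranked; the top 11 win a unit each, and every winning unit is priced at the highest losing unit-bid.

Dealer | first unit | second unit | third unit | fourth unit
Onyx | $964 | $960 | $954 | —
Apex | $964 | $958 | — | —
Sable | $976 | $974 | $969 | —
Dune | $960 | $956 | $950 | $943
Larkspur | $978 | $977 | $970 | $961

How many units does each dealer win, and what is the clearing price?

Apex 1, Dune 1, Larkspur 4, Onyx 2, Sable 3; clearing price $958

All unit-bids, highest first — top 11: 978 (Larkspur-1), 977 (Larkspur-2), 976 (Sable-1), 974 (Sable-2), 970 (Larkspur-3), 969 (Sable-3), 964 (Onyx-1), 964 (Apex-1), 961 (Larkspur-4), 960 (Onyx-2), 960 (Dune-1)
First bid not allocated: $958.
Allocation: Apex 1, Dune 1, Larkspur 4, Onyx 2, Sable 3.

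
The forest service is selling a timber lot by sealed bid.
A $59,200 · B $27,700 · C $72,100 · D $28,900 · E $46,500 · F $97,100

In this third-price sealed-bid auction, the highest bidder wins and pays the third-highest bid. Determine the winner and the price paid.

F pays $59,200

Rule: the highest bidder wins and pays the third-highest bid.
Bids ranked: 97,100 (F) > 72,100 (C) > 59,200 (A) > 46,500 (E) > 28,900 (D) > 27,700 (B)
F is highest; pays the third-highest bid, $59,200.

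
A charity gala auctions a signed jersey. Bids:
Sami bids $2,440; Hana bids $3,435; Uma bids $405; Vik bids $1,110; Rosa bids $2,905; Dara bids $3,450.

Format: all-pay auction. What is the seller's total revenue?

Total revenue: $13,745

Sorting bids: 3,450 (Dara) > 3,435 (Hana) > 2,905 (Rosa) > 2,440 (Sami) > 1,110 (Vik) > 405 (Uma)
Every bidder forfeits their bid regardless of winning.
Revenue = 2,440 + 3,435 + 405 + 1,110 + 2,905 + 3,450 = $13,745.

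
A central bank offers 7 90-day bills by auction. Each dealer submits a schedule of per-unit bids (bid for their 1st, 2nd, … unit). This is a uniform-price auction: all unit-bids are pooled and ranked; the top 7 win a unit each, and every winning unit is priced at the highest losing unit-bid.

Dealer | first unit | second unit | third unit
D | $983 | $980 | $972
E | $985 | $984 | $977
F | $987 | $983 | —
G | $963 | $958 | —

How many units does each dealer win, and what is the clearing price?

Pooled unit-bids ranked (top 7): 987 (F-1), 985 (E-1), 984 (E-2), 983 (D-1), 983 (F-2), 980 (D-2), 977 (E-3)
First bid not allocated: $972.
Allocation: D 2, E 3, F 2.

D 2, E 3, F 2; clearing price $972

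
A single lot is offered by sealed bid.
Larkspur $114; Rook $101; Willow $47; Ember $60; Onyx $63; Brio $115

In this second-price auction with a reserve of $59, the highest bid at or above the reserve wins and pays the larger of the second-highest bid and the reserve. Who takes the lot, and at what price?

Rule: the highest bid at or above the reserve wins and pays the larger of the second-highest bid and the reserve.
Bids in order: 115 (Brio) > 114 (Larkspur) > 101 (Rook) > 63 (Onyx) > 60 (Ember) > 47 (Willow)
Highest eligible bid: Brio at $115.
max(second-highest $114, reserve $59) = $114; the reserve does not bind.

Brio pays $114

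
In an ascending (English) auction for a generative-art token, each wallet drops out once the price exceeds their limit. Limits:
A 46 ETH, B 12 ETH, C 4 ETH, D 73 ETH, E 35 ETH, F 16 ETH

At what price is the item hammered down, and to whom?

Ascending (English) auction: the price rises until one bidder remains; the winner pays the price at which the last rival dropped out.
Sorting limits: 73 (D) > 46 (A) > 35 (E) > 16 (F) > 12 (B) > 4 (C)
Once the price passes 46 ETH, only D is left; the hammer falls at A's limit of 46 ETH.

D wins at 46 ETH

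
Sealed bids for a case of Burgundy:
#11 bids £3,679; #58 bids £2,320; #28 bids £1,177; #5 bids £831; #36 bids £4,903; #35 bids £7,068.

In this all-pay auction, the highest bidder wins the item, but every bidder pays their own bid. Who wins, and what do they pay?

#35 pays £7,068

All-pay auction: the highest bidder wins the item, but every bidder pays their own bid.
Bids in order: 7,068 (#35) > 4,903 (#36) > 3,679 (#11) > 2,320 (#58) > 1,177 (#28) > 831 (#5)
#35 wins with the top bid; all bids are sunk regardless.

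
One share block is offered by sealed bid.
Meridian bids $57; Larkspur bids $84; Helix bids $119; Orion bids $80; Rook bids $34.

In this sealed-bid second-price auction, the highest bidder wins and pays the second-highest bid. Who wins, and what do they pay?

Bids ranked: 119 (Helix) > 84 (Larkspur) > 80 (Orion) > 57 (Meridian) > 34 (Rook)
Helix wins with the highest bid; price is set by the runner-up at $84.

Helix pays $84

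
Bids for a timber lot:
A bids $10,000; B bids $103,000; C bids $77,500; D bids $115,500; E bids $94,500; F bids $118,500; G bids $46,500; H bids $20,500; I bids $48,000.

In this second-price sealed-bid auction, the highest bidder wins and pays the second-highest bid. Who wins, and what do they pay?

Second-price sealed-bid auction: the highest bidder wins and pays the second-highest bid.
Bids in order: 118,500 (F) > 115,500 (D) > 103,000 (B) > 94,500 (E) > 77,500 (C) > 48,000 (I) > …
F wins with the highest bid; price is set by the runner-up at $115,500.

F pays $115,500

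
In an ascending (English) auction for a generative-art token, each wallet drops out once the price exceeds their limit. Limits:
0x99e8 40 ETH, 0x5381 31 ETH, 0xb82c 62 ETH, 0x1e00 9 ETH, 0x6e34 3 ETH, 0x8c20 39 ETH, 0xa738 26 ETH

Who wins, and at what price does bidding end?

0xb82c wins at 40 ETH

Rule: the price rises until one bidder remains; the winner pays the price at which the last rival dropped out.
Limits ranked: 62 (0xb82c) > 40 (0x99e8) > 39 (0x8c20) > 31 (0x5381) > 26 (0xa738) > 9 (0x1e00) > …
0x99e8 is the last rival to drop out, at 40 ETH; 0xb82c remains and wins at that price.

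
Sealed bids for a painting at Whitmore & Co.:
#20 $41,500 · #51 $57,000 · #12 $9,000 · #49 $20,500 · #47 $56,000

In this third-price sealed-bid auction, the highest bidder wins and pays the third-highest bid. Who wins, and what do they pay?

Sorting bids: 57,000 (#51) > 56,000 (#47) > 41,500 (#20) > 20,500 (#49) > 9,000 (#12)
#51 wins; payment is bid #3 in the ranking = $41,500.

#51 pays $41,500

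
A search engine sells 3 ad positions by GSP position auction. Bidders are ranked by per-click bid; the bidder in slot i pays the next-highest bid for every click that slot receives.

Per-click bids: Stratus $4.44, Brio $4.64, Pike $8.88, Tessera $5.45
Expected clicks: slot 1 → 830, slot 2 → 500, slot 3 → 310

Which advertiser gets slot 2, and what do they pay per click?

Ranked by bid: $8.88 (Pike) > $5.45 (Tessera) > $4.64 (Brio) > $4.44 (Stratus)
Slot 2 goes to the second-ranked bidder, Tessera, who pays the next bid down: $4.64/click.

Tessera; $4.64 per click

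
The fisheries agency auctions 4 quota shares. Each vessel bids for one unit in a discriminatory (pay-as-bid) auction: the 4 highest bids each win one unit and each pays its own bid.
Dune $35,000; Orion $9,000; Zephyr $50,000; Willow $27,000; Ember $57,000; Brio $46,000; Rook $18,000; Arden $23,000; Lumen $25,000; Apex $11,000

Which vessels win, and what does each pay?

Ember $57,000, Zephyr $50,000, Brio $46,000, Dune $35,000

Ordering the bids: 57,000 (Ember), 50,000 (Zephyr), 46,000 (Brio), 35,000 (Dune), 27,000 (Willow), 25,000 (Lumen), …
Top 4: Ember, Zephyr, Brio, Dune.
Each winner pays its own bid: Ember $57,000, Zephyr $50,000, Brio $46,000, Dune $35,000.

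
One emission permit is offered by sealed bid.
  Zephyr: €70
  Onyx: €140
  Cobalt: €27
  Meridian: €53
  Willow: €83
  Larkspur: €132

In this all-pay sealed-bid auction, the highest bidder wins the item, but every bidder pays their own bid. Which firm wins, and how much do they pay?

Onyx pays €140

Bids ranked: 140 (Onyx) > 132 (Larkspur) > 83 (Willow) > 70 (Zephyr) > 53 (Meridian) > 27 (Cobalt)
Onyx wins with the top bid; all bids are sunk regardless.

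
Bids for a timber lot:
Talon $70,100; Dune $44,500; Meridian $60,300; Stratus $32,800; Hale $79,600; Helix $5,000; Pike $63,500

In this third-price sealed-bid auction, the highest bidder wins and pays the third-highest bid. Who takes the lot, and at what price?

Sorting bids: 79,600 (Hale) > 70,100 (Talon) > 63,500 (Pike) > 60,300 (Meridian) > 44,500 (Dune) > 32,800 (Stratus) > …
Hale is highest; pays the third-highest bid, $63,500.

Hale pays $63,500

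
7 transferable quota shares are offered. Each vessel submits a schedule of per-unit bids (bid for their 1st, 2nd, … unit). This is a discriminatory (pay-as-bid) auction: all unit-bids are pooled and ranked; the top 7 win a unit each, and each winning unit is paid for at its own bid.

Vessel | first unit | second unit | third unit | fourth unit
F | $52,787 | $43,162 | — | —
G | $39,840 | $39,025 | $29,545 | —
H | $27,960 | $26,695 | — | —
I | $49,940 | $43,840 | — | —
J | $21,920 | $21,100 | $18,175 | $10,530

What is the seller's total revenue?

Merging the schedules and taking the best 7: 52,787 (F-1), 49,940 (I-1), 43,840 (I-2), 43,162 (F-2), 39,840 (G-1), 39,025 (G-2), 29,545 (G-3)
Next rejected bid: $27,960 (not a price — pay-as-bid).
Each winning unit pays its own bid.
Revenue = 52,787 + 49,940 + 43,840 + 43,162 + 39,840 + 39,025 + 29,545 = $298,139.

Total revenue: $298,139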